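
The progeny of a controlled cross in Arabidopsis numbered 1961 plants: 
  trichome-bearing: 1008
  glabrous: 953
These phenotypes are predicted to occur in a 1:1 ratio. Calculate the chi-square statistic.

Total ratio parts = 2. Expected numbers out of 1961:
  trichome-bearing: 1961 × 1/2 = 980.5
  glabrous: 1961 × 1/2 = 980.5
χ² = Σ (O − E)² / E
  trichome-bearing: (1008 − 980.5)² / 980.5 = 0.7713
  glabrous: (953 − 980.5)² / 980.5 = 0.7713
χ² = 0.7713 + 0.7713 = 1.5426 ≈ 1.543

1.543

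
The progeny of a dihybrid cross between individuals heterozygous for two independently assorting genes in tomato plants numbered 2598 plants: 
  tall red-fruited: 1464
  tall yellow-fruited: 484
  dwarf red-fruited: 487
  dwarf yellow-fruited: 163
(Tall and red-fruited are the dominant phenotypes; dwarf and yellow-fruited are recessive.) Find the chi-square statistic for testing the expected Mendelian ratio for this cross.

0.027

A dihybrid F₂ with independent assortment and complete dominance at both loci gives a 9:3:3:1 phenotypic ratio.
The 9:3:3:1 ratio has 16 parts, so with N = 2598 the expected counts are:
  tall red-fruited: 2598 × 9/16 = 1461.375
  tall yellow-fruited: 2598 × 3/16 = 487.125
  dwarf red-fruited: 2598 × 3/16 = 487.125
  dwarf yellow-fruited: 2598 × 1/16 = 162.375
χ² = Σ (O − E)² / E
  tall red-fruited: (1464 − 1461.375)² / 1461.375 = 0.0047
  tall yellow-fruited: (484 − 487.125)² / 487.125 = 0.0200
  dwarf red-fruited: (487 − 487.125)² / 487.125 = 0.0000
  dwarf yellow-fruited: (163 − 162.375)² / 162.375 = 0.0024
χ² = 0.0047 + 0.0200 + 0.0000 + 0.0024 = 0.0271 ≈ 0.027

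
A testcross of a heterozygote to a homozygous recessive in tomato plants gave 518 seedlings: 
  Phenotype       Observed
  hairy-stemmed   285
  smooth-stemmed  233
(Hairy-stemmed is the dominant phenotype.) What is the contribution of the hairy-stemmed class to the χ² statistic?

A testcross of a heterozygote (Aa × aa) gives a 1:1 phenotypic ratio.
Expected counts for N = 518 under a 1:1 ratio (total parts = 2):
  hairy-stemmed: 518 × 1/2 = 259
  smooth-stemmed: 518 × 1/2 = 259
Contribution of hairy-stemmed: (285 − 259)² / 259 = 2.6100

2.610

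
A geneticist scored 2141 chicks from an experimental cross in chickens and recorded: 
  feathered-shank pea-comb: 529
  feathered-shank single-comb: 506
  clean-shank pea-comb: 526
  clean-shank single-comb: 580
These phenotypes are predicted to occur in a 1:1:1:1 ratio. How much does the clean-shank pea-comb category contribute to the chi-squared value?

0.160

Total ratio parts = 4. Expected numbers out of 2141:
  feathered-shank pea-comb: 2141 × 1/4 = 535.25
  feathered-shank single-comb: 2141 × 1/4 = 535.25
  clean-shank pea-comb: 2141 × 1/4 = 535.25
  clean-shank single-comb: 2141 × 1/4 = 535.25
Contribution of clean-shank pea-comb: (526 − 535.25)² / 535.25 = 0.1599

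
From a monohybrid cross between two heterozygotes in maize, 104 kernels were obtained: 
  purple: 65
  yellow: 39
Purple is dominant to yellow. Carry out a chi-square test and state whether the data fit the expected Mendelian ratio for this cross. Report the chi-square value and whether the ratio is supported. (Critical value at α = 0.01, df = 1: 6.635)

8.667; not consistent

For a monohybrid cross between heterozygotes with complete dominance, the expected phenotypic ratio is 3:1.
The 3:1 ratio has 4 parts, so with N = 104 the expected counts are:
  purple: 104 × 3/4 = 78
  yellow: 104 × 1/4 = 26
χ² = Σ (O − E)² / E
  purple: (65 − 78)² / 78 = 2.1667
  yellow: (39 − 26)² / 26 = 6.5000
χ² = 2.1667 + 6.5000 = 8.6667 ≈ 8.667
Degrees of freedom = 2 − 1 = 1; critical value at α = 0.01 is 6.635.
Since 8.667 > 6.635, we reject the null hypothesis — the data do not fit the 3:1 ratio.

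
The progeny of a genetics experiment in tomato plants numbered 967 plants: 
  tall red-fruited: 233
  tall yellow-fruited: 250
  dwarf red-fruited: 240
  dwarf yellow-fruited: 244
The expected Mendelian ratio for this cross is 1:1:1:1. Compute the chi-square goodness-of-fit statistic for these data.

Total ratio parts = 4. Expected numbers out of 967:
  tall red-fruited: 967 × 1/4 = 241.75
  tall yellow-fruited: 967 × 1/4 = 241.75
  dwarf red-fruited: 967 × 1/4 = 241.75
  dwarf yellow-fruited: 967 × 1/4 = 241.75
χ² = Σ (O − E)² / E
  tall red-fruited: (233 − 241.75)² / 241.75 = 0.3167
  tall yellow-fruited: (250 − 241.75)² / 241.75 = 0.2815
  dwarf red-fruited: (240 − 241.75)² / 241.75 = 0.0127
  dwarf yellow-fruited: (244 − 241.75)² / 241.75 = 0.0209
χ² = 0.3167 + 0.2815 + 0.0127 + 0.0209 = 0.6318 ≈ 0.632

0.632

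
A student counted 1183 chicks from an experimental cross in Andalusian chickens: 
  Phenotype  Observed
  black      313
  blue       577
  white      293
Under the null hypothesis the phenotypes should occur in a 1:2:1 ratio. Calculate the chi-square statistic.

1.387

Under the 1:2:1 hypothesis (Σ ratio = 4, N = 1183):
  black: 1183 × 1/4 = 295.75
  blue: 1183 × 2/4 = 591.5
  white: 1183 × 1/4 = 295.75
χ² = Σ (O − E)² / E
  black: (313 − 295.75)² / 295.75 = 1.0061
  blue: (577 − 591.5)² / 591.5 = 0.3555
  white: (293 − 295.75)² / 295.75 = 0.0256
χ² = 1.0061 + 0.3555 + 0.0256 = 1.3872 ≈ 1.387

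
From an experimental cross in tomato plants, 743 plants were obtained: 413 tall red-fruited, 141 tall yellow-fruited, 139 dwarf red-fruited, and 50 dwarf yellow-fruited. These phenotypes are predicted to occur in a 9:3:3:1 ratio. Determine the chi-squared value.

0.353

Under the 9:3:3:1 hypothesis (Σ ratio = 16, N = 743):
  tall red-fruited: 743 × 9/16 = 417.9375
  tall yellow-fruited: 743 × 3/16 = 139.3125
  dwarf red-fruited: 743 × 3/16 = 139.3125
  dwarf yellow-fruited: 743 × 1/16 = 46.4375
χ² = Σ (O − E)² / E
  tall red-fruited: (413 − 417.9375)² / 417.9375 = 0.0583
  tall yellow-fruited: (141 − 139.3125)² / 139.3125 = 0.0204
  dwarf red-fruited: (139 − 139.3125)² / 139.3125 = 0.0007
  dwarf yellow-fruited: (50 − 46.4375)² / 46.4375 = 0.2733
χ² = 0.0583 + 0.0204 + 0.0007 + 0.2733 = 0.3527 ≈ 0.353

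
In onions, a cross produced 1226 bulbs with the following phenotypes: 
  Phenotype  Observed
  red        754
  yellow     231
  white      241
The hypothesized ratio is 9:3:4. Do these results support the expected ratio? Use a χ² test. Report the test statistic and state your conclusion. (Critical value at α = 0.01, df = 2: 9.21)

20.012; not consistent

Expected counts for N = 1226 under a 9:3:4 ratio (total parts = 16):
  red: 1226 × 9/16 = 689.625
  yellow: 1226 × 3/16 = 229.875
  white: 1226 × 4/16 = 306.5
χ² = Σ (O − E)² / E
  red: (754 − 689.625)² / 689.625 = 6.0093
  yellow: (231 − 229.875)² / 229.875 = 0.0055
  white: (241 − 306.5)² / 306.5 = 13.9976
χ² = 6.0093 + 0.0055 + 13.9976 = 20.0124 ≈ 20.012
Degrees of freedom = 3 − 1 = 2; critical value at α = 0.01 is 9.21.
Since 20.012 > 9.21, we reject the null hypothesis — the data do not fit the 9:3:4 ratio.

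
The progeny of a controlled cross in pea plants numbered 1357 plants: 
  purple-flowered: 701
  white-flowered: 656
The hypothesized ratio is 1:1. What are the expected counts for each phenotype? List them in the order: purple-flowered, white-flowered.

The 1:1 ratio has 2 parts, so with N = 1357 the expected counts are:
  purple-flowered: 1357 × 1/2 = 678.5
  white-flowered: 1357 × 1/2 = 678.5

678.5, 678.5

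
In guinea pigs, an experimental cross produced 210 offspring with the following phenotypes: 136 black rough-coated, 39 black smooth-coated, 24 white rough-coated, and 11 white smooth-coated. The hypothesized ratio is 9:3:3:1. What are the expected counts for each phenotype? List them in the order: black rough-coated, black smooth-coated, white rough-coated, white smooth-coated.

118.125, 39.375, 39.375, 13.125

Expected counts for N = 210 under a 9:3:3:1 ratio (total parts = 16):
  black rough-coated: 210 × 9/16 = 118.125
  black smooth-coated: 210 × 3/16 = 39.375
  white rough-coated: 210 × 3/16 = 39.375
  white smooth-coated: 210 × 1/16 = 13.125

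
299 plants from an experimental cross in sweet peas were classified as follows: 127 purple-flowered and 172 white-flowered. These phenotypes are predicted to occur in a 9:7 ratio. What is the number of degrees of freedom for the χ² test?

A goodness-of-fit test with 2 phenotype classes has df = 2 − 1 = 1.

1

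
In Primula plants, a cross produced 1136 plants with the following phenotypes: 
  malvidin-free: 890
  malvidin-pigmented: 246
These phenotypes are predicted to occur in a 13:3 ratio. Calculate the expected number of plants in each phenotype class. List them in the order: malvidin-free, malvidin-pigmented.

923, 213

The 13:3 ratio has 16 parts, so with N = 1136 the expected counts are:
  malvidin-free: 1136 × 13/16 = 923
  malvidin-pigmented: 1136 × 3/16 = 213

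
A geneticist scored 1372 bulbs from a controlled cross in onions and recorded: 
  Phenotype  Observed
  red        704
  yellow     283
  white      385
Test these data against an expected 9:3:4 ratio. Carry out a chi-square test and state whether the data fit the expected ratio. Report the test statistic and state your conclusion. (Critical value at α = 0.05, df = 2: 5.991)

13.668; not consistent

Expected counts for N = 1372 under a 9:3:4 ratio (total parts = 16):
  red: 1372 × 9/16 = 771.75
  yellow: 1372 × 3/16 = 257.25
  white: 1372 × 4/16 = 343
χ² = Σ (O − E)² / E
  red: (704 − 771.75)² / 771.75 = 5.9476
  yellow: (283 − 257.25)² / 257.25 = 2.5775
  white: (385 − 343)² / 343 = 5.1429
χ² = 5.9476 + 2.5775 + 5.1429 = 13.668
Degrees of freedom = 3 − 1 = 2; critical value at α = 0.05 is 5.991.
Since 13.668 > 5.991, we reject the null hypothesis — the data do not fit the 9:3:4 ratio.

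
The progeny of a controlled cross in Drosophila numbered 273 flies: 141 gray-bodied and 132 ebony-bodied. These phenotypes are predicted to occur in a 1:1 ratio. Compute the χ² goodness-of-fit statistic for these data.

Under the 1:1 hypothesis (Σ ratio = 2, N = 273):
  gray-bodied: 273 × 1/2 = 136.5
  ebony-bodied: 273 × 1/2 = 136.5
χ² = Σ (O − E)² / E
  gray-bodied: (141 − 136.5)² / 136.5 = 0.1484
  ebony-bodied: (132 − 136.5)² / 136.5 = 0.1484
χ² = 0.1484 + 0.1484 = 0.2968 ≈ 0.297

0.297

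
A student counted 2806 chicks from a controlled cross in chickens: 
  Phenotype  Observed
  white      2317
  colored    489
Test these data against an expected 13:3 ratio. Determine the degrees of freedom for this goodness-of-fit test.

A goodness-of-fit test with 2 phenotype classes has df = 2 − 1 = 1.

1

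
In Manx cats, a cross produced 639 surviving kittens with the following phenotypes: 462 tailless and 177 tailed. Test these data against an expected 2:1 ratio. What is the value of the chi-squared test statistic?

9.127

Expected counts for N = 639 under a 2:1 ratio (total parts = 3):
  tailless: 639 × 2/3 = 426
  tailed: 639 × 1/3 = 213
χ² = Σ (O − E)² / E
  tailless: (462 − 426)² / 426 = 3.0423
  tailed: (177 − 213)² / 213 = 6.0845
χ² = 3.0423 + 6.0845 = 9.1268 ≈ 9.127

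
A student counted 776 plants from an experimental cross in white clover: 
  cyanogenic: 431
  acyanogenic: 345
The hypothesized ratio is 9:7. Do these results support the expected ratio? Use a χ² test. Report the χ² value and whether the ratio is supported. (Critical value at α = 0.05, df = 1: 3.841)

0.158; consistent

The 9:7 ratio has 16 parts, so with N = 776 the expected counts are:
  cyanogenic: 776 × 9/16 = 436.5
  acyanogenic: 776 × 7/16 = 339.5
χ² = Σ (O − E)² / E
  cyanogenic: (431 − 436.5)² / 436.5 = 0.0693
  acyanogenic: (345 − 339.5)² / 339.5 = 0.0891
χ² = 0.0693 + 0.0891 = 0.1584 ≈ 0.158
Degrees of freedom = 2 − 1 = 1; critical value at α = 0.05 is 3.841.
Since 0.158 < 3.841, we fail to reject the null hypothesis — the data are consistent with the 9:7 ratio.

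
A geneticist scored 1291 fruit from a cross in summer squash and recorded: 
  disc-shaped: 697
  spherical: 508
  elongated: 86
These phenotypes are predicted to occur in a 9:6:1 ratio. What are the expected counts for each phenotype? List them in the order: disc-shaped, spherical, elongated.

Total ratio parts = 16. Expected numbers out of 1291:
  disc-shaped: 1291 × 9/16 = 726.1875
  spherical: 1291 × 6/16 = 484.125
  elongated: 1291 × 1/16 = 80.6875

726.1875, 484.125, 80.6875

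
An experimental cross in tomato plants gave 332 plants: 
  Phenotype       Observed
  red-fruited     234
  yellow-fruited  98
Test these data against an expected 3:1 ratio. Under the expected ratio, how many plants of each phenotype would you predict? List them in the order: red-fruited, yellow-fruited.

Under the 3:1 hypothesis (Σ ratio = 4, N = 332):
  red-fruited: 332 × 3/4 = 249
  yellow-fruited: 332 × 1/4 = 83

249, 83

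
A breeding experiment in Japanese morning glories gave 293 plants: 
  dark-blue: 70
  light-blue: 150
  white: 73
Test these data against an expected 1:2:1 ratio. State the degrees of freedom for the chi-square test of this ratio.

2

A goodness-of-fit test with 3 phenotype classes has df = 3 − 1 = 2.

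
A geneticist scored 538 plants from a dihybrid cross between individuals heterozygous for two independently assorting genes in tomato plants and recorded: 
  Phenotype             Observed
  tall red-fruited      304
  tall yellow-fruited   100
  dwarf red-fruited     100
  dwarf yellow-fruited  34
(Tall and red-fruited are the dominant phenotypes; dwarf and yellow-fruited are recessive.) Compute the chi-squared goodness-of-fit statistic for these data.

0.026

A dihybrid F₂ with independent assortment and complete dominance at both loci gives a 9:3:3:1 phenotypic ratio.
The 9:3:3:1 ratio has 16 parts, so with N = 538 the expected counts are:
  tall red-fruited: 538 × 9/16 = 302.625
  tall yellow-fruited: 538 × 3/16 = 100.875
  dwarf red-fruited: 538 × 3/16 = 100.875
  dwarf yellow-fruited: 538 × 1/16 = 33.625
χ² = Σ (O − E)² / E
  tall red-fruited: (304 − 302.625)² / 302.625 = 0.0062
  tall yellow-fruited: (100 − 100.875)² / 100.875 = 0.0076
  dwarf red-fruited: (100 − 100.875)² / 100.875 = 0.0076
  dwarf yellow-fruited: (34 − 33.625)² / 33.625 = 0.0042
χ² = 0.0062 + 0.0076 + 0.0076 + 0.0042 = 0.0256 ≈ 0.026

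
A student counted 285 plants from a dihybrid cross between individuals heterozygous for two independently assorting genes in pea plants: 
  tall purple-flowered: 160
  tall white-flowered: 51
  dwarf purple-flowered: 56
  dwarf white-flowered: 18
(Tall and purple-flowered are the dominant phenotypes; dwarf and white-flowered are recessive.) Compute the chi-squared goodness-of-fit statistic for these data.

A dihybrid F₂ with independent assortment and complete dominance at both loci gives a 9:3:3:1 phenotypic ratio.
Total ratio parts = 16. Expected numbers out of 285:
  tall purple-flowered: 285 × 9/16 = 160.3125
  tall white-flowered: 285 × 3/16 = 53.4375
  dwarf purple-flowered: 285 × 3/16 = 53.4375
  dwarf white-flowered: 285 × 1/16 = 17.8125
χ² = Σ (O − E)² / E
  tall purple-flowered: (160 − 160.3125)² / 160.3125 = 0.0006
  tall white-flowered: (51 − 53.4375)² / 53.4375 = 0.1112
  dwarf purple-flowered: (56 − 53.4375)² / 53.4375 = 0.1229
  dwarf white-flowered: (18 − 17.8125)² / 17.8125 = 0.0020
χ² = 0.0006 + 0.1112 + 0.1229 + 0.0020 = 0.2367 ≈ 0.237

0.237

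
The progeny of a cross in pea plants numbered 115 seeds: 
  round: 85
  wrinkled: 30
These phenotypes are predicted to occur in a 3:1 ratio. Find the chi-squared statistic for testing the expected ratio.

Under the 3:1 hypothesis (Σ ratio = 4, N = 115):
  round: 115 × 3/4 = 86.25
  wrinkled: 115 × 1/4 = 28.75
χ² = Σ (O − E)² / E
  round: (85 − 86.25)² / 86.25 = 0.0181
  wrinkled: (30 − 28.75)² / 28.75 = 0.0543
χ² = 0.0181 + 0.0543 = 0.0724 ≈ 0.072

0.072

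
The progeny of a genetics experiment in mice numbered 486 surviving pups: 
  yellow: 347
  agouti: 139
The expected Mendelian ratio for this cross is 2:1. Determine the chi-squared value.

Total ratio parts = 3. Expected numbers out of 486:
  yellow: 486 × 2/3 = 324
  agouti: 486 × 1/3 = 162
χ² = Σ (O − E)² / E
  yellow: (347 − 324)² / 324 = 1.6327
  agouti: (139 − 162)² / 162 = 3.2654
χ² = 1.6327 + 3.2654 = 4.8981 ≈ 4.898

4.898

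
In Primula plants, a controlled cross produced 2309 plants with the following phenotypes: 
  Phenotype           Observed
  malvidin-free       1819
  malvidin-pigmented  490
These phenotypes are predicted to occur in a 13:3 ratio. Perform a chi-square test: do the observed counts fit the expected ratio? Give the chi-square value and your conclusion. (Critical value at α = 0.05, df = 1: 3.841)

Total ratio parts = 16. Expected numbers out of 2309:
  malvidin-free: 2309 × 13/16 = 1876.0625
  malvidin-pigmented: 2309 × 3/16 = 432.9375
χ² = Σ (O − E)² / E
  malvidin-free: (1819 − 1876.0625)² / 1876.0625 = 1.7356
  malvidin-pigmented: (490 − 432.9375)² / 432.9375 = 7.5210
χ² = 1.7356 + 7.5210 = 9.2566 ≈ 9.257
Degrees of freedom = 2 − 1 = 1; critical value at α = 0.05 is 3.841.
Since 9.257 > 3.841, we reject the null hypothesis — the data do not fit the 13:3 ratio.

9.257; not consistent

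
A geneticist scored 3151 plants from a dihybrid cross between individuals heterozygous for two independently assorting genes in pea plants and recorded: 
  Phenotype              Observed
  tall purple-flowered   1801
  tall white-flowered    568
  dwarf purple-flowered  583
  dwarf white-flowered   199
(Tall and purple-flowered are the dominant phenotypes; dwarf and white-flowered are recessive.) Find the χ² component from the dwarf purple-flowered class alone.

A dihybrid F₂ with independent assortment and complete dominance at both loci gives a 9:3:3:1 phenotypic ratio.
Under the 9:3:3:1 hypothesis (Σ ratio = 16, N = 3151):
  tall purple-flowered: 3151 × 9/16 = 1772.4375
  tall white-flowered: 3151 × 3/16 = 590.8125
  dwarf purple-flowered: 3151 × 3/16 = 590.8125
  dwarf white-flowered: 3151 × 1/16 = 196.9375
Contribution of dwarf purple-flowered: (583 − 590.8125)² / 590.8125 = 0.1033

0.103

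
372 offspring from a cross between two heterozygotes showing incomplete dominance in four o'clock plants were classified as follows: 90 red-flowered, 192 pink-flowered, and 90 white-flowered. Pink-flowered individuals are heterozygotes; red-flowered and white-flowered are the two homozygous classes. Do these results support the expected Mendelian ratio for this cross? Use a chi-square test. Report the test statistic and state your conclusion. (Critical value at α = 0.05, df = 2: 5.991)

0.387; consistent

With incomplete dominance, a heterozygote × heterozygote cross gives a 1:2:1 phenotypic ratio.
The 1:2:1 ratio has 4 parts, so with N = 372 the expected counts are:
  red-flowered: 372 × 1/4 = 93
  pink-flowered: 372 × 2/4 = 186
  white-flowered: 372 × 1/4 = 93
χ² = Σ (O − E)² / E
  red-flowered: (90 − 93)² / 93 = 0.0968
  pink-flowered: (192 − 186)² / 186 = 0.1935
  white-flowered: (90 − 93)² / 93 = 0.0968
χ² = 0.0968 + 0.1935 + 0.0968 = 0.3871 ≈ 0.387
Degrees of freedom = 3 − 1 = 2; critical value at α = 0.05 is 5.991.
Since 0.387 < 5.991, we fail to reject the null hypothesis — the data are consistent with the 1:2:1 ratio.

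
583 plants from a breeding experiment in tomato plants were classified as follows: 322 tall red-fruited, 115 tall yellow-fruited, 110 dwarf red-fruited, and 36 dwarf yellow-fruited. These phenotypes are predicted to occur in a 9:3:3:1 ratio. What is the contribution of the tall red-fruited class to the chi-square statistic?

0.108

Expected counts for N = 583 under a 9:3:3:1 ratio (total parts = 16):
  tall red-fruited: 583 × 9/16 = 327.9375
  tall yellow-fruited: 583 × 3/16 = 109.3125
  dwarf red-fruited: 583 × 3/16 = 109.3125
  dwarf yellow-fruited: 583 × 1/16 = 36.4375
Contribution of tall red-fruited: (322 − 327.9375)² / 327.9375 = 0.1075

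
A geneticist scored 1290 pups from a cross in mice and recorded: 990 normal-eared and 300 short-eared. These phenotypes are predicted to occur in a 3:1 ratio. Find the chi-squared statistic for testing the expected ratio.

Total ratio parts = 4. Expected numbers out of 1290:
  normal-eared: 1290 × 3/4 = 967.5
  short-eared: 1290 × 1/4 = 322.5
χ² = Σ (O − E)² / E
  normal-eared: (990 − 967.5)² / 967.5 = 0.5233
  short-eared: (300 − 322.5)² / 322.5 = 1.5698
χ² = 0.5233 + 1.5698 = 2.0931 ≈ 2.093

2.093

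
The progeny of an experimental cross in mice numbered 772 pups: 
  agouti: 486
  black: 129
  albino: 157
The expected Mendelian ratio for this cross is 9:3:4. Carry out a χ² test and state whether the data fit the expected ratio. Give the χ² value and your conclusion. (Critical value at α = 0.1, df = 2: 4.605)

Under the 9:3:4 hypothesis (Σ ratio = 16, N = 772):
  agouti: 772 × 9/16 = 434.25
  black: 772 × 3/16 = 144.75
  albino: 772 × 4/16 = 193
χ² = Σ (O − E)² / E
  agouti: (486 − 434.25)² / 434.25 = 6.1671
  black: (129 − 144.75)² / 144.75 = 1.7137
  albino: (157 − 193)² / 193 = 6.7150
χ² = 6.1671 + 1.7137 + 6.7150 = 14.5958 ≈ 14.596
Degrees of freedom = 3 − 1 = 2; critical value at α = 0.1 is 4.605.
Since 14.596 > 4.605, we reject the null hypothesis — the data do not fit the 9:3:4 ratio.

14.596; not consistent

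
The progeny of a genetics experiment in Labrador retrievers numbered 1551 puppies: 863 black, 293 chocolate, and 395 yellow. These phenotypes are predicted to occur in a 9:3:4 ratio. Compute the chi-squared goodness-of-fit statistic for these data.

The 9:3:4 ratio has 16 parts, so with N = 1551 the expected counts are:
  black: 1551 × 9/16 = 872.4375
  chocolate: 1551 × 3/16 = 290.8125
  yellow: 1551 × 4/16 = 387.75
χ² = Σ (O − E)² / E
  black: (863 − 872.4375)² / 872.4375 = 0.1021
  chocolate: (293 − 290.8125)² / 290.8125 = 0.0165
  yellow: (395 − 387.75)² / 387.75 = 0.1356
χ² = 0.1021 + 0.0165 + 0.1356 = 0.2542 ≈ 0.254

0.254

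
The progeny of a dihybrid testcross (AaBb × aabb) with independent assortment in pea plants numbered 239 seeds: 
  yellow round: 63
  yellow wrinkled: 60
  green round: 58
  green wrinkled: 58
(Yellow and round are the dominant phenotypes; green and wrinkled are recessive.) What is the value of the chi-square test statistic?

A dihybrid testcross with independent assortment gives a 1:1:1:1 ratio.
Total ratio parts = 4. Expected numbers out of 239:
  yellow round: 239 × 1/4 = 59.75
  yellow wrinkled: 239 × 1/4 = 59.75
  green round: 239 × 1/4 = 59.75
  green wrinkled: 239 × 1/4 = 59.75
χ² = Σ (O − E)² / E
  yellow round: (63 − 59.75)² / 59.75 = 0.1768
  yellow wrinkled: (60 − 59.75)² / 59.75 = 0.0010
  green round: (58 − 59.75)² / 59.75 = 0.0513
  green wrinkled: (58 − 59.75)² / 59.75 = 0.0513
χ² = 0.1768 + 0.0010 + 0.0513 + 0.0513 = 0.2804 ≈ 0.280

0.280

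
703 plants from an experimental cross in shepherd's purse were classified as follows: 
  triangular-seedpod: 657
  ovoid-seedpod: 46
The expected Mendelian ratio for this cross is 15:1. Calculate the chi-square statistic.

0.103

Total ratio parts = 16. Expected numbers out of 703:
  triangular-seedpod: 703 × 15/16 = 659.0625
  ovoid-seedpod: 703 × 1/16 = 43.9375
χ² = Σ (O − E)² / E
  triangular-seedpod: (657 − 659.0625)² / 659.0625 = 0.0065
  ovoid-seedpod: (46 − 43.9375)² / 43.9375 = 0.0968
χ² = 0.0065 + 0.0968 = 0.1033 ≈ 0.103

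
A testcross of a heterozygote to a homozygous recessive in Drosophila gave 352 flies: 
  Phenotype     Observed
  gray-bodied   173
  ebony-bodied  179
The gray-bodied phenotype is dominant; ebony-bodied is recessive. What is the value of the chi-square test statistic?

0.102

A testcross of a heterozygote (Aa × aa) gives a 1:1 phenotypic ratio.
Under the 1:1 hypothesis (Σ ratio = 2, N = 352):
  gray-bodied: 352 × 1/2 = 176
  ebony-bodied: 352 × 1/2 = 176
χ² = Σ (O − E)² / E
  gray-bodied: (173 − 176)² / 176 = 0.0511
  ebony-bodied: (179 − 176)² / 176 = 0.0511
χ² = 0.0511 + 0.0511 = 0.1022 ≈ 0.102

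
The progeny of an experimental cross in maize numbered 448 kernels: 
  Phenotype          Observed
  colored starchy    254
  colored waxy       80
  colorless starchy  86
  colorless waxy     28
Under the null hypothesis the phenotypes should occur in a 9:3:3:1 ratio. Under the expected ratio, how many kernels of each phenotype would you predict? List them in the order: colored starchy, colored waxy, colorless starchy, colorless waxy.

The 9:3:3:1 ratio has 16 parts, so with N = 448 the expected counts are:
  colored starchy: 448 × 9/16 = 252
  colored waxy: 448 × 3/16 = 84
  colorless starchy: 448 × 3/16 = 84
  colorless waxy: 448 × 1/16 = 28

252, 84, 84, 28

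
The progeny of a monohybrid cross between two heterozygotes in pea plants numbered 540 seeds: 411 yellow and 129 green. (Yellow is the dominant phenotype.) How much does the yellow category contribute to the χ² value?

0.089

For a monohybrid cross between heterozygotes with complete dominance, the expected phenotypic ratio is 3:1.
The 3:1 ratio has 4 parts, so with N = 540 the expected counts are:
  yellow: 540 × 3/4 = 405
  green: 540 × 1/4 = 135
Contribution of yellow: (411 − 405)² / 405 = 0.0889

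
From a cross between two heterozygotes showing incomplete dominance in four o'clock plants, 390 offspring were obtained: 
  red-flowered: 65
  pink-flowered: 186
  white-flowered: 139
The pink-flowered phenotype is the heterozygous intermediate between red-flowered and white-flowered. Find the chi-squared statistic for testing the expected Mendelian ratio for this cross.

28.913

With incomplete dominance, a heterozygote × heterozygote cross gives a 1:2:1 phenotypic ratio.
The 1:2:1 ratio has 4 parts, so with N = 390 the expected counts are:
  red-flowered: 390 × 1/4 = 97.5
  pink-flowered: 390 × 2/4 = 195
  white-flowered: 390 × 1/4 = 97.5
χ² = Σ (O − E)² / E
  red-flowered: (65 − 97.5)² / 97.5 = 10.8333
  pink-flowered: (186 − 195)² / 195 = 0.4154
  white-flowered: (139 − 97.5)² / 97.5 = 17.6641
χ² = 10.8333 + 0.4154 + 17.6641 = 28.9128 ≈ 28.913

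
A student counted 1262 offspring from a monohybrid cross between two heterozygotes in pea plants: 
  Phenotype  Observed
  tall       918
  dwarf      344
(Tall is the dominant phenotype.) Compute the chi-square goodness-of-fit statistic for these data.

3.433

For a monohybrid cross between heterozygotes with complete dominance, the expected phenotypic ratio is 3:1.
The 3:1 ratio has 4 parts, so with N = 1262 the expected counts are:
  tall: 1262 × 3/4 = 946.5
  dwarf: 1262 × 1/4 = 315.5
χ² = Σ (O − E)² / E
  tall: (918 − 946.5)² / 946.5 = 0.8582
  dwarf: (344 − 315.5)² / 315.5 = 2.5745
χ² = 0.8582 + 2.5745 = 3.4327 ≈ 3.433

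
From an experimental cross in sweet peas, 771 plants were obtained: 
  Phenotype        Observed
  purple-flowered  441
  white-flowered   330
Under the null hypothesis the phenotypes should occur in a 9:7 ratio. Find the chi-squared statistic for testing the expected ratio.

0.282

Under the 9:7 hypothesis (Σ ratio = 16, N = 771):
  purple-flowered: 771 × 9/16 = 433.6875
  white-flowered: 771 × 7/16 = 337.3125
χ² = Σ (O − E)² / E
  purple-flowered: (441 − 433.6875)² / 433.6875 = 0.1233
  white-flowered: (330 − 337.3125)² / 337.3125 = 0.1585
χ² = 0.1233 + 0.1585 = 0.2818 ≈ 0.282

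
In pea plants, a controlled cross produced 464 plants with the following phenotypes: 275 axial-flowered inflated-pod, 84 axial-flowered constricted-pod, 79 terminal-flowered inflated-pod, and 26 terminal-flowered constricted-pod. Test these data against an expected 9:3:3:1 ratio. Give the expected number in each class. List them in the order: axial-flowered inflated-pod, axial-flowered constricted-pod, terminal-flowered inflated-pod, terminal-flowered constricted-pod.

Expected counts for N = 464 under a 9:3:3:1 ratio (total parts = 16):
  axial-flowered inflated-pod: 464 × 9/16 = 261
  axial-flowered constricted-pod: 464 × 3/16 = 87
  terminal-flowered inflated-pod: 464 × 3/16 = 87
  terminal-flowered constricted-pod: 464 × 1/16 = 29

261, 87, 87, 29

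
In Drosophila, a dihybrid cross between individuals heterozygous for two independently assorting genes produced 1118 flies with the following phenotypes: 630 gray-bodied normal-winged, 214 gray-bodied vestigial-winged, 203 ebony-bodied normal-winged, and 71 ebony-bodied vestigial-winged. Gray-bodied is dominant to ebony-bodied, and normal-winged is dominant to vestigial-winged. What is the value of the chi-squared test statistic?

0.321

A dihybrid F₂ with independent assortment and complete dominance at both loci gives a 9:3:3:1 phenotypic ratio.
Total ratio parts = 16. Expected numbers out of 1118:
  gray-bodied normal-winged: 1118 × 9/16 = 628.875
  gray-bodied vestigial-winged: 1118 × 3/16 = 209.625
  ebony-bodied normal-winged: 1118 × 3/16 = 209.625
  ebony-bodied vestigial-winged: 1118 × 1/16 = 69.875
χ² = Σ (O − E)² / E
  gray-bodied normal-winged: (630 − 628.875)² / 628.875 = 0.0020
  gray-bodied vestigial-winged: (214 − 209.625)² / 209.625 = 0.0913
  ebony-bodied normal-winged: (203 − 209.625)² / 209.625 = 0.2094
  ebony-bodied vestigial-winged: (71 − 69.875)² / 69.875 = 0.0181
χ² = 0.0020 + 0.0913 + 0.2094 + 0.0181 = 0.3208 ≈ 0.321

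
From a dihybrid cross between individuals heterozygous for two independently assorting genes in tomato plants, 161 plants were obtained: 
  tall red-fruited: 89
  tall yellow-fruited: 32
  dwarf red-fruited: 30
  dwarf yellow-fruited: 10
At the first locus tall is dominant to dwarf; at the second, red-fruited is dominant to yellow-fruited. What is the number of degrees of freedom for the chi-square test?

3

A dihybrid F₂ with independent assortment and complete dominance at both loci gives a 9:3:3:1 phenotypic ratio.
A goodness-of-fit test with 4 phenotype classes has df = 4 − 1 = 3.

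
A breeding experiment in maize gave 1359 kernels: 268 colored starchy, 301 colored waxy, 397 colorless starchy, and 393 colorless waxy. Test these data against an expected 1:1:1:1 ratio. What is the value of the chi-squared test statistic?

Total ratio parts = 4. Expected numbers out of 1359:
  colored starchy: 1359 × 1/4 = 339.75
  colored waxy: 1359 × 1/4 = 339.75
  colorless starchy: 1359 × 1/4 = 339.75
  colorless waxy: 1359 × 1/4 = 339.75
χ² = Σ (O − E)² / E
  colored starchy: (268 − 339.75)² / 339.75 = 15.1525
  colored waxy: (301 − 339.75)² / 339.75 = 4.4196
  colorless starchy: (397 − 339.75)² / 339.75 = 9.6470
  colorless waxy: (393 − 339.75)² / 339.75 = 8.3460
χ² = 15.1525 + 4.4196 + 9.6470 + 8.3460 = 37.5651 ≈ 37.565

37.565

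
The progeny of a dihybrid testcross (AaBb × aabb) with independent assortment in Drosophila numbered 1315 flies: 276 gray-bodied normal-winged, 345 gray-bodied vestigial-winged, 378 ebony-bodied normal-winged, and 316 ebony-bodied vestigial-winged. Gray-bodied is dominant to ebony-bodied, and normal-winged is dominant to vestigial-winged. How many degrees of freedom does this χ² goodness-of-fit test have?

3

A dihybrid testcross with independent assortment gives a 1:1:1:1 ratio.
A goodness-of-fit test with 4 phenotype classes has df = 4 − 1 = 3.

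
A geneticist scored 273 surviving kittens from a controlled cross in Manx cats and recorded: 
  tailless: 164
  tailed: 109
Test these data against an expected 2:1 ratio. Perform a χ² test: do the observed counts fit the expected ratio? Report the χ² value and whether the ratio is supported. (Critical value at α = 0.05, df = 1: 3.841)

Total ratio parts = 3. Expected numbers out of 273:
  tailless: 273 × 2/3 = 182
  tailed: 273 × 1/3 = 91
χ² = Σ (O − E)² / E
  tailless: (164 − 182)² / 182 = 1.7802
  tailed: (109 − 91)² / 91 = 3.5604
χ² = 1.7802 + 3.5604 = 5.3406 ≈ 5.341
Degrees of freedom = 2 − 1 = 1; critical value at α = 0.05 is 3.841.
Since 5.341 > 3.841, we reject the null hypothesis — the data do not fit the 2:1 ratio.

5.341; not consistent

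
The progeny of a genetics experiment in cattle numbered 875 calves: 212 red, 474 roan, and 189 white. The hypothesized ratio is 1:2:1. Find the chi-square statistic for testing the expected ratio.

7.299

The 1:2:1 ratio has 4 parts, so with N = 875 the expected counts are:
  red: 875 × 1/4 = 218.75
  roan: 875 × 2/4 = 437.5
  white: 875 × 1/4 = 218.75
χ² = Σ (O − E)² / E
  red: (212 − 218.75)² / 218.75 = 0.2083
  roan: (474 − 437.5)² / 437.5 = 3.0451
  white: (189 − 218.75)² / 218.75 = 4.0460
χ² = 0.2083 + 3.0451 + 4.0460 = 7.2994 ≈ 7.299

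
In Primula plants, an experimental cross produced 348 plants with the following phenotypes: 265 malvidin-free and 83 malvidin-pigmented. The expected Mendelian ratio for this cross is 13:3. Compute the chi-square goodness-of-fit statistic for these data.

5.943

Under the 13:3 hypothesis (Σ ratio = 16, N = 348):
  malvidin-free: 348 × 13/16 = 282.75
  malvidin-pigmented: 348 × 3/16 = 65.25
χ² = Σ (O − E)² / E
  malvidin-free: (265 − 282.75)² / 282.75 = 1.1143
  malvidin-pigmented: (83 − 65.25)² / 65.25 = 4.8285
χ² = 1.1143 + 4.8285 = 5.9428 ≈ 5.943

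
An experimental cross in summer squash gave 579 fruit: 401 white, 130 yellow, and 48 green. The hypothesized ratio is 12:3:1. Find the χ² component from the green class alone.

Total ratio parts = 16. Expected numbers out of 579:
  white: 579 × 12/16 = 434.25
  yellow: 579 × 3/16 = 108.5625
  green: 579 × 1/16 = 36.1875
Contribution of green: (48 − 36.1875)² / 36.1875 = 3.8559

3.856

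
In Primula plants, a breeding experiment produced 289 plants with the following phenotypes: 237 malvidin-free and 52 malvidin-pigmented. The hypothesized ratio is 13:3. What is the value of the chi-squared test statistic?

0.109

Under the 13:3 hypothesis (Σ ratio = 16, N = 289):
  malvidin-free: 289 × 13/16 = 234.8125
  malvidin-pigmented: 289 × 3/16 = 54.1875
χ² = Σ (O − E)² / E
  malvidin-free: (237 − 234.8125)² / 234.8125 = 0.0204
  malvidin-pigmented: (52 − 54.1875)² / 54.1875 = 0.0883
χ² = 0.0204 + 0.0883 = 0.1087 ≈ 0.109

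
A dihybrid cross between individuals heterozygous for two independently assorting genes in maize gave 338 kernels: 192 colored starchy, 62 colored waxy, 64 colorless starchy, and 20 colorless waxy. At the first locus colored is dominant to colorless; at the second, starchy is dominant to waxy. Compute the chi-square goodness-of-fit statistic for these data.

0.114

A dihybrid F₂ with independent assortment and complete dominance at both loci gives a 9:3:3:1 phenotypic ratio.
Total ratio parts = 16. Expected numbers out of 338:
  colored starchy: 338 × 9/16 = 190.125
  colored waxy: 338 × 3/16 = 63.375
  colorless starchy: 338 × 3/16 = 63.375
  colorless waxy: 338 × 1/16 = 21.125
χ² = Σ (O − E)² / E
  colored starchy: (192 − 190.125)² / 190.125 = 0.0185
  colored waxy: (62 − 63.375)² / 63.375 = 0.0298
  colorless starchy: (64 − 63.375)² / 63.375 = 0.0062
  colorless waxy: (20 − 21.125)² / 21.125 = 0.0599
χ² = 0.0185 + 0.0298 + 0.0062 + 0.0599 = 0.1144 ≈ 0.114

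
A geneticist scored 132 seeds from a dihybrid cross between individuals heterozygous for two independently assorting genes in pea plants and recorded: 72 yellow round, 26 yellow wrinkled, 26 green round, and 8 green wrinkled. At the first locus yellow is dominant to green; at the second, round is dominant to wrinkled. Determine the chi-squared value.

A dihybrid F₂ with independent assortment and complete dominance at both loci gives a 9:3:3:1 phenotypic ratio.
Expected counts for N = 132 under a 9:3:3:1 ratio (total parts = 16):
  yellow round: 132 × 9/16 = 74.25
  yellow wrinkled: 132 × 3/16 = 24.75
  green round: 132 × 3/16 = 24.75
  green wrinkled: 132 × 1/16 = 8.25
χ² = Σ (O − E)² / E
  yellow round: (72 − 74.25)² / 74.25 = 0.0682
  yellow wrinkled: (26 − 24.75)² / 24.75 = 0.0631
  green round: (26 − 24.75)² / 24.75 = 0.0631
  green wrinkled: (8 − 8.25)² / 8.25 = 0.0076
χ² = 0.0682 + 0.0631 + 0.0631 + 0.0076 = 0.202

0.202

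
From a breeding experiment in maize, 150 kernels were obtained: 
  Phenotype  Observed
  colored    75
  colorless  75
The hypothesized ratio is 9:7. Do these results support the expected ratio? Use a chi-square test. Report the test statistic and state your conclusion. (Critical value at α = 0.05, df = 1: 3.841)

Under the 9:7 hypothesis (Σ ratio = 16, N = 150):
  colored: 150 × 9/16 = 84.375
  colorless: 150 × 7/16 = 65.625
χ² = Σ (O − E)² / E
  colored: (75 − 84.375)² / 84.375 = 1.0417
  colorless: (75 − 65.625)² / 65.625 = 1.3393
χ² = 1.0417 + 1.3393 = 2.381
Degrees of freedom = 2 − 1 = 1; critical value at α = 0.05 is 3.841.
Since 2.381 < 3.841, we fail to reject the null hypothesis — the data are consistent with the 9:7 ratio.

2.381; consistent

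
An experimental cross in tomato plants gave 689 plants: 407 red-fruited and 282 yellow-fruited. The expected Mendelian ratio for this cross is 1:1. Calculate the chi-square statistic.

22.678

Total ratio parts = 2. Expected numbers out of 689:
  red-fruited: 689 × 1/2 = 344.5
  yellow-fruited: 689 × 1/2 = 344.5
χ² = Σ (O − E)² / E
  red-fruited: (407 − 344.5)² / 344.5 = 11.3389
  yellow-fruited: (282 − 344.5)² / 344.5 = 11.3389
χ² = 11.3389 + 11.3389 = 22.6778 ≈ 22.678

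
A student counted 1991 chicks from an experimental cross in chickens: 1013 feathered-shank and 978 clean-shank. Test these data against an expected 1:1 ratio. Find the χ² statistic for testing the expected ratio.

Expected counts for N = 1991 under a 1:1 ratio (total parts = 2):
  feathered-shank: 1991 × 1/2 = 995.5
  clean-shank: 1991 × 1/2 = 995.5
χ² = Σ (O − E)² / E
  feathered-shank: (1013 − 995.5)² / 995.5 = 0.3076
  clean-shank: (978 − 995.5)² / 995.5 = 0.3076
χ² = 0.3076 + 0.3076 = 0.6152 ≈ 0.615

0.615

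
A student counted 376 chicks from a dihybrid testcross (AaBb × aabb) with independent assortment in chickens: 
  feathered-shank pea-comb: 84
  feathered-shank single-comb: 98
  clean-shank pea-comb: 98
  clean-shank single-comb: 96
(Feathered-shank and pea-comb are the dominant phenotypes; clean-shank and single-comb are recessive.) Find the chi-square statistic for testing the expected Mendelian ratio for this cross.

1.447

A dihybrid testcross with independent assortment gives a 1:1:1:1 ratio.
Expected counts for N = 376 under a 1:1:1:1 ratio (total parts = 4):
  feathered-shank pea-comb: 376 × 1/4 = 94
  feathered-shank single-comb: 376 × 1/4 = 94
  clean-shank pea-comb: 376 × 1/4 = 94
  clean-shank single-comb: 376 × 1/4 = 94
χ² = Σ (O − E)² / E
  feathered-shank pea-comb: (84 − 94)² / 94 = 1.0638
  feathered-shank single-comb: (98 − 94)² / 94 = 0.1702
  clean-shank pea-comb: (98 − 94)² / 94 = 0.1702
  clean-shank single-comb: (96 − 94)² / 94 = 0.0426
χ² = 1.0638 + 0.1702 + 0.1702 + 0.0426 = 1.4468 ≈ 1.447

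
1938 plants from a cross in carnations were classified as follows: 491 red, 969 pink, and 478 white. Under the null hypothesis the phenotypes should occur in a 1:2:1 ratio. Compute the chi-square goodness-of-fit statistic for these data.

0.174

Under the 1:2:1 hypothesis (Σ ratio = 4, N = 1938):
  red: 1938 × 1/4 = 484.5
  pink: 1938 × 2/4 = 969
  white: 1938 × 1/4 = 484.5
χ² = Σ (O − E)² / E
  red: (491 − 484.5)² / 484.5 = 0.0872
  pink: (969 − 969)² / 969 = 0.0000
  white: (478 − 484.5)² / 484.5 = 0.0872
χ² = 0.0872 + 0.0000 + 0.0872 = 0.1744 ≈ 0.174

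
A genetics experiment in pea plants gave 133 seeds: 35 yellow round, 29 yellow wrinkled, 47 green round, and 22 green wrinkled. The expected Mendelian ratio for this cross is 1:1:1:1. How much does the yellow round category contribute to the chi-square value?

0.092

The 1:1:1:1 ratio has 4 parts, so with N = 133 the expected counts are:
  yellow round: 133 × 1/4 = 33.25
  yellow wrinkled: 133 × 1/4 = 33.25
  green round: 133 × 1/4 = 33.25
  green wrinkled: 133 × 1/4 = 33.25
Contribution of yellow round: (35 − 33.25)² / 33.25 = 0.0921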